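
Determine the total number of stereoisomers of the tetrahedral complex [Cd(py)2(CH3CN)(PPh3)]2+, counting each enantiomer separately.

Only one geometric arrangement is possible.

1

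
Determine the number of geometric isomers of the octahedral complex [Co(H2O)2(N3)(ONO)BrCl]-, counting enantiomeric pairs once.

In an octahedral complex each vertex has one trans partner and four cis neighbours.
Exhaustive case analysis gives 9 geometric isomers.

9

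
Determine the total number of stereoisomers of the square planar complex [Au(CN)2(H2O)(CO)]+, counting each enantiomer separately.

2

In a square planar complex each vertex has one trans partner and two cis neighbours.
The distinct arrangements are (2 in all): CN cis; CN trans.
Each arrangement has an internal mirror plane or centre of symmetry, so none is chiral.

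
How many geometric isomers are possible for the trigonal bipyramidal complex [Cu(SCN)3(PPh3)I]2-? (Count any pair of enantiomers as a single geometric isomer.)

In a trigonal bipyramid the two axial positions differ from the three equatorial ones.
The distinct arrangements are (4 in all): PPh3 axial, I axial; PPh3 equatorial, I axial; PPh3 axial, I equatorial; PPh3 equatorial, I equatorial.

4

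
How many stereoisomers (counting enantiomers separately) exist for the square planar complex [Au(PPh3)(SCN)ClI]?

In a square planar complex each vertex has one trans partner and two cis neighbours.
There are 3 geometric isomers: (Cl/PPh3 trans, I/SCN trans); (Cl/SCN trans, I/PPh3 trans); (Cl/I trans, PPh3/SCN trans).
Each arrangement has an internal mirror plane or centre of symmetry, so none is chiral.

3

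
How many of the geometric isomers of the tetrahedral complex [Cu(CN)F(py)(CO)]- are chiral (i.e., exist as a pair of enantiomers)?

1

All four vertices of a tetrahedron are equivalent and mutually adjacent, so cis/trans isomerism cannot arise.
Only one geometric arrangement is possible; it has no improper symmetry element, so it exists as a pair of enantiomers (2 stereoisomers).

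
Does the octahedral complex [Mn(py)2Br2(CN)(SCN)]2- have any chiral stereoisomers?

The distinct arrangements are (6 in all): py trans, Br trans; py cis, Br trans; py trans, Br cis; py cis, Br cis (3 arrangements, 2 chiral).
Of these, 2 lack any improper symmetry element and so occur as enantiomeric pairs, giving 6 + 2 = 8 stereoisomers in total.

yes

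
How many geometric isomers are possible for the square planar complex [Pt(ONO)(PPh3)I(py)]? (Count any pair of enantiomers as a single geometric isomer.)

3

In a square planar complex each vertex has one trans partner and two cis neighbours.
Systematic placement gives 3 geometric isomers: (I/PPh3 trans, ONO/py trans); (I/py trans, ONO/PPh3 trans); (I/ONO trans, PPh3/py trans).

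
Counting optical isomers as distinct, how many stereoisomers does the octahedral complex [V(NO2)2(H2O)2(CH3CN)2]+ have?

6

The six octahedral sites form three mutually perpendicular trans pairs.
Systematic placement gives 5 geometric isomers: NO2 trans, H2O trans, CH3CN trans; NO2 cis, H2O cis, CH3CN trans; NO2 trans, H2O cis, CH3CN cis; NO2 cis, H2O cis, CH3CN cis (chiral); NO2 cis, H2O trans, CH3CN cis.
One of these lacks any improper symmetry element and so occurs as an enantiomeric pair, giving 5 + 1 = 6 stereoisomers in total.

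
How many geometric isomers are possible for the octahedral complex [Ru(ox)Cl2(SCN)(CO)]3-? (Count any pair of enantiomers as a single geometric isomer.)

The six octahedral sites form three mutually perpendicular trans pairs.
Each ox is bidentate and must span two cis positions.
Working through the distinct placements yields 4 geometric isomers: Cl cis (3 arrangements, 2 chiral); Cl trans.

4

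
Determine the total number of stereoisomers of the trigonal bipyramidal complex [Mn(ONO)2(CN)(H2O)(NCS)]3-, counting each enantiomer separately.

10

A trigonal bipyramid has two axial and three equatorial sites, which are chemically inequivalent.
Exhaustive case analysis gives 7 geometric isomers.
Of these, 3 lack any improper symmetry element and so occur as enantiomeric pairs, giving 7 + 3 = 10 stereoisomers in total.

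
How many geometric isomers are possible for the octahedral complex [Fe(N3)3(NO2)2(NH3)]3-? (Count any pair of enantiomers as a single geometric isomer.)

In an octahedral complex each vertex has one trans partner and four cis neighbours.
There are 3 geometric isomers: N3 mer, NO2 trans; N3 mer, NO2 cis; N3 fac, NO2 cis.

3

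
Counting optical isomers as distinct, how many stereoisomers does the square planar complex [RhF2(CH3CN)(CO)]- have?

2

In a square planar complex each vertex has one trans partner and two cis neighbours.
Systematic placement gives 2 geometric isomers: F cis; F trans.
Each arrangement has an internal mirror plane or centre of symmetry, so none is chiral.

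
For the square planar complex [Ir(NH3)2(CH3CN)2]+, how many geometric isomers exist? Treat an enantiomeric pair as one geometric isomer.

The distinct arrangements are (2 in all): NH3 cis; NH3 trans.

2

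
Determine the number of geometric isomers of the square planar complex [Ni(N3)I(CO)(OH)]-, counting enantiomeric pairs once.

A square has two trans pairs of vertices; adjacent vertices are cis.
Working through the distinct placements yields 3 geometric isomers: (CO/N3 trans, I/OH trans); (CO/OH trans, I/N3 trans); (CO/I trans, N3/OH trans).

3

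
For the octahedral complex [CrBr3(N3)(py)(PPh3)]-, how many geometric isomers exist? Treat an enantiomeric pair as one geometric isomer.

4

The six octahedral sites form three mutually perpendicular trans pairs.
Working through the distinct placements yields 4 geometric isomers: Br mer (3 arrangements); Br fac (chiral).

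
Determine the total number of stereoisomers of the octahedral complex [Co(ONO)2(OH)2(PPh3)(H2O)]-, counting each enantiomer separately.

The six octahedral sites form three mutually perpendicular trans pairs.
Systematic placement gives 6 geometric isomers: ONO cis, OH cis (3 arrangements, 2 chiral); ONO trans, OH cis; ONO cis, OH trans; ONO trans, OH trans.
Of these, 2 lack any improper symmetry element and so occur as enantiomeric pairs, giving 6 + 2 = 8 stereoisomers in total.

8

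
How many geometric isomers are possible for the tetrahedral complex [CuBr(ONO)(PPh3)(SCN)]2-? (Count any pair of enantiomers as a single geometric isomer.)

1

All four vertices of a tetrahedron are equivalent and mutually adjacent, so cis/trans isomerism cannot arise.
Only one geometric arrangement is possible; it has no improper symmetry element, so it exists as a pair of enantiomers (2 stereoisomers).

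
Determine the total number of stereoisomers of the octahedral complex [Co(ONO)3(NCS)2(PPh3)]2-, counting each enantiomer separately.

3

The distinct arrangements are (3 in all): ONO mer, NCS trans; ONO fac, NCS cis; ONO mer, NCS cis.
Each arrangement has an internal mirror plane or centre of symmetry, so none is chiral.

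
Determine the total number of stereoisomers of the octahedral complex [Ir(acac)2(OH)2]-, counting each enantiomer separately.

3

In an octahedral complex each vertex has one trans partner and four cis neighbours.
Each acac is bidentate and must span two cis positions.
The distinct arrangements are (2 in all): OH trans; OH cis (chiral).
One of these lacks any improper symmetry element and so occurs as an enantiomeric pair, giving 2 + 1 = 3 stereoisomers in total.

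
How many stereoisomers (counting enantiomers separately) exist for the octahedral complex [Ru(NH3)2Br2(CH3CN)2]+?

6

An octahedron has six vertices in three trans pairs; every non-trans pair is cis.
There are 5 geometric isomers: NH3 trans, Br trans, CH3CN trans; NH3 cis, Br trans, CH3CN cis; NH3 trans, Br cis, CH3CN cis; NH3 cis, Br cis, CH3CN cis (chiral); NH3 cis, Br cis, CH3CN trans.
One of these lacks any improper symmetry element and so occurs as an enantiomeric pair, giving 5 + 1 = 6 stereoisomers in total.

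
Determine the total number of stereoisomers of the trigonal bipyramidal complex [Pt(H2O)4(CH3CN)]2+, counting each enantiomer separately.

In a trigonal bipyramid the two axial positions differ from the three equatorial ones.
The distinct arrangements are (2 in all): CH3CN axial; CH3CN equatorial.
Each arrangement has an internal mirror plane or centre of symmetry, so none is chiral.

2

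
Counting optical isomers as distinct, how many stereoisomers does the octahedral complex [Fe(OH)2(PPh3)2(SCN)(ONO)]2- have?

An octahedron has six vertices in three trans pairs; every non-trans pair is cis.
The distinct arrangements are (6 in all): OH trans, PPh3 cis; OH trans, PPh3 trans; OH cis, PPh3 cis (3 arrangements, 2 chiral); OH cis, PPh3 trans.
Of these, 2 lack any improper symmetry element and so occur as enantiomeric pairs, giving 6 + 2 = 8 stereoisomers in total.

8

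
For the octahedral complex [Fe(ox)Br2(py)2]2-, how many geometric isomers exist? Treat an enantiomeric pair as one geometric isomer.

3

The six octahedral sites form three mutually perpendicular trans pairs.
Each ox is bidentate and must span two cis positions.
Working through the distinct placements yields 3 geometric isomers: Br trans, py cis; Br cis, py trans; Br cis, py cis (chiral).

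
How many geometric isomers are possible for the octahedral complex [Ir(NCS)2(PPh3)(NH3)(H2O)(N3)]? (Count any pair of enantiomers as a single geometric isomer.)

Exhaustive case analysis gives 9 geometric isomers.

9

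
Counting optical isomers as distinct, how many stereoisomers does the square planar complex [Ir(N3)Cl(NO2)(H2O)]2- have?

3

A square has two trans pairs of vertices; adjacent vertices are cis.
There are 3 geometric isomers: (Cl/N3 trans, H2O/NO2 trans); (Cl/NO2 trans, H2O/N3 trans); (Cl/H2O trans, N3/NO2 trans).
Each arrangement has an internal mirror plane or centre of symmetry, so none is chiral.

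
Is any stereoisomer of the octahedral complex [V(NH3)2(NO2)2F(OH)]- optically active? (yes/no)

yes

The six octahedral sites form three mutually perpendicular trans pairs.
Systematic placement gives 6 geometric isomers: NH3 cis, NO2 cis (3 arrangements, 2 chiral); NH3 cis, NO2 trans; NH3 trans, NO2 cis; NH3 trans, NO2 trans.
Of these, 2 lack any improper symmetry element and so occur as enantiomeric pairs, giving 6 + 2 = 8 stereoisomers in total.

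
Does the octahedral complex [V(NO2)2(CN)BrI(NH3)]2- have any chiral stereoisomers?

In an octahedral complex each vertex has one trans partner and four cis neighbours.
Systematic enumeration (placing each ligand type in turn and discarding arrangements equivalent by rotation or reflection) gives 9 geometric isomers.
Of these, 6 lack any improper symmetry element and so occur as enantiomeric pairs, giving 9 + 6 = 15 stereoisomers in total.

yes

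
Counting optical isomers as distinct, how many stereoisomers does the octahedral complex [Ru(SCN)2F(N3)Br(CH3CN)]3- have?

The six octahedral sites form three mutually perpendicular trans pairs.
Placing the ligands in turn and identifying arrangements related by rotation or reflection leaves 9 distinct geometric isomers.
Of these, 6 lack any improper symmetry element and so occur as enantiomeric pairs, giving 9 + 6 = 15 stereoisomers in total.

15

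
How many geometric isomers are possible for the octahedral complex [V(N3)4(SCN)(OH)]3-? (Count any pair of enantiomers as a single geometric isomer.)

2

Working through the distinct placements yields 2 geometric isomers: SCN and OH mutually trans; SCN and OH mutually cis.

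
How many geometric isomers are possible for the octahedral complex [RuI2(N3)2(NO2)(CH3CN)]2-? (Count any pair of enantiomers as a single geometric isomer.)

Working through the distinct placements yields 6 geometric isomers: I cis, N3 cis (3 arrangements, 2 chiral); I cis, N3 trans; I trans, N3 cis; I trans, N3 trans.

6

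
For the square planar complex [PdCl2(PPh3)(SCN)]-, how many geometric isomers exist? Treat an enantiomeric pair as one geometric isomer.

Systematic placement gives 2 geometric isomers: Cl cis; Cl trans.

2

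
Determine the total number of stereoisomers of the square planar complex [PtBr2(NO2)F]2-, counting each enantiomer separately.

2

Working through the distinct placements yields 2 geometric isomers: Br cis; Br trans.
Each arrangement has an internal mirror plane or centre of symmetry, so none is chiral.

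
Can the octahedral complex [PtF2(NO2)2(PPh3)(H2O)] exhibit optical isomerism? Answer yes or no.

The six octahedral sites form three mutually perpendicular trans pairs.
Working through the distinct placements yields 6 geometric isomers: F trans, NO2 cis; F trans, NO2 trans; F cis, NO2 cis (3 arrangements, 2 chiral); F cis, NO2 trans.
Of these, 2 lack any improper symmetry element and so occur as enantiomeric pairs, giving 6 + 2 = 8 stereoisomers in total.

yes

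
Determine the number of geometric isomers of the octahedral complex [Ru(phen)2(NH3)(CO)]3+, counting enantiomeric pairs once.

2

Each phen is bidentate and must span two cis positions.
There are 2 geometric isomers: NH3 and CO mutually trans; NH3 and CO mutually cis (chiral).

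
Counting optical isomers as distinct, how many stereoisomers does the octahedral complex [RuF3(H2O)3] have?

2

An octahedron has six vertices in three trans pairs; every non-trans pair is cis.
The distinct arrangements are (2 in all): F mer; F fac.
Each arrangement has an internal mirror plane or centre of symmetry, so none is chiral.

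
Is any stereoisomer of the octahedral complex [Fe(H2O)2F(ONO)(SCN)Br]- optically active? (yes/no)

yes

The six octahedral sites form three mutually perpendicular trans pairs.
Exhaustive case analysis gives 9 geometric isomers.
Of these, 6 lack any improper symmetry element and so occur as enantiomeric pairs, giving 9 + 6 = 15 stereoisomers in total.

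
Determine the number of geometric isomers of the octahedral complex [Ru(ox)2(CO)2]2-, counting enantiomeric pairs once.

An octahedron has six vertices in three trans pairs; every non-trans pair is cis.
Each ox is bidentate and must span two cis positions.
Systematic placement gives 2 geometric isomers: CO trans; CO cis (chiral).

2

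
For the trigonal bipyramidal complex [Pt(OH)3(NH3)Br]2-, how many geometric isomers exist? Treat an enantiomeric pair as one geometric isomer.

A trigonal bipyramid has two axial and three equatorial sites, which are chemically inequivalent.
The distinct arrangements are (4 in all): NH3 axial, Br axial; NH3 equatorial, Br axial; NH3 axial, Br equatorial; NH3 equatorial, Br equatorial.

4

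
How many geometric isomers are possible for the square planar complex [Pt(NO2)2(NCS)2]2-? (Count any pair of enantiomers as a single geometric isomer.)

2

A square has two trans pairs of vertices; adjacent vertices are cis.
The distinct arrangements are (2 in all): NO2 cis; NO2 trans.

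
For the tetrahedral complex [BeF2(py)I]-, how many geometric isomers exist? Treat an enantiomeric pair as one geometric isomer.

1

Only one geometric arrangement is possible.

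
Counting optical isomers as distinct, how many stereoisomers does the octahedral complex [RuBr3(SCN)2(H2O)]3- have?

An octahedron has six vertices in three trans pairs; every non-trans pair is cis.
Working through the distinct placements yields 3 geometric isomers: Br mer, SCN trans; Br mer, SCN cis; Br fac, SCN cis.
Each arrangement has an internal mirror plane or centre of symmetry, so none is chiral.

3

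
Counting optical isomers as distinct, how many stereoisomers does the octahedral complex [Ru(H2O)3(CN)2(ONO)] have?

3

The six octahedral sites form three mutually perpendicular trans pairs.
Working through the distinct placements yields 3 geometric isomers: H2O mer, CN trans; H2O fac, CN cis; H2O mer, CN cis.
Each arrangement has an internal mirror plane or centre of symmetry, so none is chiral.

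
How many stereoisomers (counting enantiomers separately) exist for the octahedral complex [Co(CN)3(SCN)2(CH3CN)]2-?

In an octahedral complex each vertex has one trans partner and four cis neighbours.
The distinct arrangements are (3 in all): CN mer, SCN trans; CN fac, SCN cis; CN mer, SCN cis.
Each arrangement has an internal mirror plane or centre of symmetry, so none is chiral.

3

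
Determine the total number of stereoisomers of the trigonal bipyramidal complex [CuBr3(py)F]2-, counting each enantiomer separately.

In a trigonal bipyramid the two axial positions differ from the three equatorial ones.
Systematic placement gives 4 geometric isomers: py equatorial, F equatorial; py equatorial, F axial; py axial, F equatorial; py axial, F axial.
Each arrangement has an internal mirror plane or centre of symmetry, so none is chiral.

4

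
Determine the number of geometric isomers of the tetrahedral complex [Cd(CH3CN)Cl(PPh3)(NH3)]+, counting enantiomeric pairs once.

In a tetrahedral complex all four positions are equivalent and every pair of ligands is adjacent — there is no cis/trans distinction.
Only one geometric arrangement is possible; it has no improper symmetry element, so it exists as a pair of enantiomers (2 stereoisomers).

1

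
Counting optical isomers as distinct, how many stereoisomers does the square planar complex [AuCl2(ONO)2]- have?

2

The distinct arrangements are (2 in all): Cl cis; Cl trans.
Each arrangement has an internal mirror plane or centre of symmetry, so none is chiral.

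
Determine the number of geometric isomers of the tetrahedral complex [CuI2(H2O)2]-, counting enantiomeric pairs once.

1

Only one geometric arrangement is possible.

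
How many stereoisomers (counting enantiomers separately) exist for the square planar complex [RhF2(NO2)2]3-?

2

Systematic placement gives 2 geometric isomers: F cis; F trans.
Each arrangement has an internal mirror plane or centre of symmetry, so none is chiral.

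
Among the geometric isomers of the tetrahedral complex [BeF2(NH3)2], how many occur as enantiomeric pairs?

0

In a tetrahedral complex all four positions are equivalent and every pair of ligands is adjacent — there is no cis/trans distinction.
Only one geometric arrangement is possible.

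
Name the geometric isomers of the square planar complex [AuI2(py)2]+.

A square has two trans pairs of vertices; adjacent vertices are cis.
There are 2 geometric isomers: I cis; I trans.

cis and trans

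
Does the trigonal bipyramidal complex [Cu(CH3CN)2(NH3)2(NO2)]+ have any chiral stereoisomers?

yes

A trigonal bipyramid has two axial and three equatorial sites, which are chemically inequivalent.
Placing the ligands in turn and identifying arrangements related by rotation or reflection leaves 5 distinct geometric isomers.
One of these lacks any improper symmetry element and so occurs as an enantiomeric pair, giving 5 + 1 = 6 stereoisomers in total.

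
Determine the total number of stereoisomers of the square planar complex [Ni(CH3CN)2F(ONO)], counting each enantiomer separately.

A square has two trans pairs of vertices; adjacent vertices are cis.
There are 2 geometric isomers: CH3CN cis; CH3CN trans.
Each arrangement has an internal mirror plane or centre of symmetry, so none is chiral.

2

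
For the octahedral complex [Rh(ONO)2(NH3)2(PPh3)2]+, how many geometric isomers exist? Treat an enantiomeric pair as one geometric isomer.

The six octahedral sites form three mutually perpendicular trans pairs.
The distinct arrangements are (5 in all): ONO trans, NH3 trans, PPh3 trans; ONO cis, NH3 trans, PPh3 cis; ONO cis, NH3 cis, PPh3 trans; ONO cis, NH3 cis, PPh3 cis (chiral); ONO trans, NH3 cis, PPh3 cis.

5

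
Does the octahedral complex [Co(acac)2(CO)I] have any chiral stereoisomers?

yes

In an octahedral complex each vertex has one trans partner and four cis neighbours.
Each acac is bidentate and must span two cis positions.
Systematic placement gives 2 geometric isomers: CO and I mutually trans; CO and I mutually cis (chiral).
One of these lacks any improper symmetry element and so occurs as an enantiomeric pair, giving 2 + 1 = 3 stereoisomers in total.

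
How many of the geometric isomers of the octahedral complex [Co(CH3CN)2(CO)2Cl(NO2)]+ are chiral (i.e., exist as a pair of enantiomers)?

An octahedron has six vertices in three trans pairs; every non-trans pair is cis.
The distinct arrangements are (6 in all): CH3CN trans, CO trans; CH3CN trans, CO cis; CH3CN cis, CO cis (3 arrangements, 2 chiral); CH3CN cis, CO trans.
Of these, 2 lack any improper symmetry element and so occur as enantiomeric pairs, giving 6 + 2 = 8 stereoisomers in total.

2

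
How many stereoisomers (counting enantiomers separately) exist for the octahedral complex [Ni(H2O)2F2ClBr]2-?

8

In an octahedral complex each vertex has one trans partner and four cis neighbours.
The distinct arrangements are (6 in all): H2O trans, F trans; H2O cis, F cis (3 arrangements, 2 chiral); H2O trans, F cis; H2O cis, F trans.
Of these, 2 lack any improper symmetry element and so occur as enantiomeric pairs, giving 6 + 2 = 8 stereoisomers in total.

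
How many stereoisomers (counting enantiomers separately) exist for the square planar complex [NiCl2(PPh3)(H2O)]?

A square has two trans pairs of vertices; adjacent vertices are cis.
Systematic placement gives 2 geometric isomers: Cl cis; Cl trans.
Each arrangement has an internal mirror plane or centre of symmetry, so none is chiral.

2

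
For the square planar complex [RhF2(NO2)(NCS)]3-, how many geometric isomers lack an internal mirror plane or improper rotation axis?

A square has two trans pairs of vertices; adjacent vertices are cis.
Working through the distinct placements yields 2 geometric isomers: F cis; F trans.
Each arrangement has an internal mirror plane or centre of symmetry, so none is chiral.

0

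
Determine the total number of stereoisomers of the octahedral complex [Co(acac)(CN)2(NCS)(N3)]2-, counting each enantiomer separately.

The six octahedral sites form three mutually perpendicular trans pairs.
Each acac is bidentate and must span two cis positions.
Systematic placement gives 4 geometric isomers: CN trans; CN cis (3 arrangements, 2 chiral).
Of these, 2 lack any improper symmetry element and so occur as enantiomeric pairs, giving 4 + 2 = 6 stereoisomers in total.

6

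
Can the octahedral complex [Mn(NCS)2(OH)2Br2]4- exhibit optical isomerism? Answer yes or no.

yes

There are 5 geometric isomers: NCS trans, OH trans, Br trans; NCS cis, OH cis, Br trans; NCS cis, OH trans, Br cis; NCS cis, OH cis, Br cis (chiral); NCS trans, OH cis, Br cis.
One of these lacks any improper symmetry element and so occurs as an enantiomeric pair, giving 5 + 1 = 6 stereoisomers in total.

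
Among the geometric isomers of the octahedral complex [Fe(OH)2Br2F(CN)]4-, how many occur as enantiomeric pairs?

An octahedron has six vertices in three trans pairs; every non-trans pair is cis.
Working through the distinct placements yields 6 geometric isomers: OH trans, Br trans; OH cis, Br trans; OH trans, Br cis; OH cis, Br cis (3 arrangements, 2 chiral).
Of these, 2 lack any improper symmetry element and so occur as enantiomeric pairs, giving 6 + 2 = 8 stereoisomers in total.

2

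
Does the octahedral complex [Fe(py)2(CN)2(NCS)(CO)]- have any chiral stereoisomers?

yes

The distinct arrangements are (6 in all): py trans, CN trans; py cis, CN trans; py trans, CN cis; py cis, CN cis (3 arrangements, 2 chiral).
Of these, 2 lack any improper symmetry element and so occur as enantiomeric pairs, giving 6 + 2 = 8 stereoisomers in total.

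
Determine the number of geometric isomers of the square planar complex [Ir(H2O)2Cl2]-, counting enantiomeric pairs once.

2

A square has two trans pairs of vertices; adjacent vertices are cis.
The distinct arrangements are (2 in all): H2O cis; H2O trans.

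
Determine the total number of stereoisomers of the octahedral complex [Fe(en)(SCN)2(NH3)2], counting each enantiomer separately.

4

Each en is bidentate and must span two cis positions.
Systematic placement gives 3 geometric isomers: SCN cis, NH3 trans; SCN cis, NH3 cis (chiral); SCN trans, NH3 cis.
One of these lacks any improper symmetry element and so occurs as an enantiomeric pair, giving 3 + 1 = 4 stereoisomers in total.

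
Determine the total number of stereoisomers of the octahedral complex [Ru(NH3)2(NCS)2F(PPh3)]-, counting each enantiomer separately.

There are 6 geometric isomers: NH3 cis, NCS cis (3 arrangements, 2 chiral); NH3 trans, NCS cis; NH3 cis, NCS trans; NH3 trans, NCS trans.
Of these, 2 lack any improper symmetry element and so occur as enantiomeric pairs, giving 6 + 2 = 8 stereoisomers in total.

8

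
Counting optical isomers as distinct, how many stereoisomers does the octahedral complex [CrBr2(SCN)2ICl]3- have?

An octahedron has six vertices in three trans pairs; every non-trans pair is cis.
Systematic placement gives 6 geometric isomers: Br trans, SCN trans; Br trans, SCN cis; Br cis, SCN trans; Br cis, SCN cis (3 arrangements, 2 chiral).
Of these, 2 lack any improper symmetry element and so occur as enantiomeric pairs, giving 6 + 2 = 8 stereoisomers in total.

8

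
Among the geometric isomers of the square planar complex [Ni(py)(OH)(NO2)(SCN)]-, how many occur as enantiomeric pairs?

0

There are 3 geometric isomers: (NO2/SCN trans, OH/py trans); (NO2/py trans, OH/SCN trans); (NO2/OH trans, SCN/py trans).
Each arrangement has an internal mirror plane or centre of symmetry, so none is chiral.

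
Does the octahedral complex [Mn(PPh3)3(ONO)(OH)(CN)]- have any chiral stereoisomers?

An octahedron has six vertices in three trans pairs; every non-trans pair is cis.
Working through the distinct placements yields 4 geometric isomers: PPh3 mer (3 arrangements); PPh3 fac (chiral).
One of these lacks any improper symmetry element and so occurs as an enantiomeric pair, giving 4 + 1 = 5 stereoisomers in total.

yes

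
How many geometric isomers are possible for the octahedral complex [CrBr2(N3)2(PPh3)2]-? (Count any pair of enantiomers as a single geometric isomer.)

There are 5 geometric isomers: Br trans, N3 trans, PPh3 trans; Br trans, N3 cis, PPh3 cis; Br cis, N3 cis, PPh3 trans; Br cis, N3 cis, PPh3 cis (chiral); Br cis, N3 trans, PPh3 cis.

5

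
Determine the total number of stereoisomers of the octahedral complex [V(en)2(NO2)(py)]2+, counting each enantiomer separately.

3

Each en is bidentate and must span two cis positions.
Working through the distinct placements yields 2 geometric isomers: NO2 and py mutually cis (chiral); NO2 and py mutually trans.
One of these lacks any improper symmetry element and so occurs as an enantiomeric pair, giving 2 + 1 = 3 stereoisomers in total.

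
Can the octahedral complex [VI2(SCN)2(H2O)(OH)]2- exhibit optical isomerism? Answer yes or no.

The six octahedral sites form three mutually perpendicular trans pairs.
Systematic placement gives 6 geometric isomers: I cis, SCN trans; I cis, SCN cis (3 arrangements, 2 chiral); I trans, SCN trans; I trans, SCN cis.
Of these, 2 lack any improper symmetry element and so occur as enantiomeric pairs, giving 6 + 2 = 8 stereoisomers in total.

yes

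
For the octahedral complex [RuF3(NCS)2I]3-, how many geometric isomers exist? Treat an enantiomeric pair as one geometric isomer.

The six octahedral sites form three mutually perpendicular trans pairs.
The distinct arrangements are (3 in all): F mer, NCS trans; F mer, NCS cis; F fac, NCS cis.

3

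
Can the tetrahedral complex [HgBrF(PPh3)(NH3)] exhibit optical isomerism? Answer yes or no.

yes

In a tetrahedral complex all four positions are equivalent and every pair of ligands is adjacent — there is no cis/trans distinction.
Only one geometric arrangement is possible; it has no improper symmetry element, so it exists as a pair of enantiomers (2 stereoisomers).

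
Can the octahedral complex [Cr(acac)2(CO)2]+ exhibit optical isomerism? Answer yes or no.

Each acac is bidentate and must span two cis positions.
Working through the distinct placements yields 2 geometric isomers: CO trans; CO cis (chiral).
One of these lacks any improper symmetry element and so occurs as an enantiomeric pair, giving 2 + 1 = 3 stereoisomers in total.

yes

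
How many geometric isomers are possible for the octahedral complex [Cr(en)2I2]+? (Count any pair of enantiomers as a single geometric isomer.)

Each en is bidentate and must span two cis positions.
The distinct arrangements are (2 in all): I trans; I cis (chiral).

2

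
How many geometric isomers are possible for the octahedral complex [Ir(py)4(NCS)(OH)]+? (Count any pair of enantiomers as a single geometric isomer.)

The six octahedral sites form three mutually perpendicular trans pairs.
There are 2 geometric isomers: NCS and OH mutually trans; NCS and OH mutually cis.

2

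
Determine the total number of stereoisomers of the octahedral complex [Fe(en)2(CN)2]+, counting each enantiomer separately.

3

An octahedron has six vertices in three trans pairs; every non-trans pair is cis.
Each en is bidentate and must span two cis positions.
Systematic placement gives 2 geometric isomers: CN trans; CN cis (chiral).
One of these lacks any improper symmetry element and so occurs as an enantiomeric pair, giving 2 + 1 = 3 stereoisomers in total.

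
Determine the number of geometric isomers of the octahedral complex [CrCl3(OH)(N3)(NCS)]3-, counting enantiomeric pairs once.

4

The six octahedral sites form three mutually perpendicular trans pairs.
Systematic placement gives 4 geometric isomers: Cl mer (3 arrangements); Cl fac (chiral).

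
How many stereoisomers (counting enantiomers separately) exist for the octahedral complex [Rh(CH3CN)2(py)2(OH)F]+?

In an octahedral complex each vertex has one trans partner and four cis neighbours.
Working through the distinct placements yields 6 geometric isomers: CH3CN trans, py trans; CH3CN trans, py cis; CH3CN cis, py trans; CH3CN cis, py cis (3 arrangements, 2 chiral).
Of these, 2 lack any improper symmetry element and so occur as enantiomeric pairs, giving 6 + 2 = 8 stereoisomers in total.

8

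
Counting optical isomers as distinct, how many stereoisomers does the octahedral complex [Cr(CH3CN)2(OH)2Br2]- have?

The six octahedral sites form three mutually perpendicular trans pairs.
The distinct arrangements are (5 in all): CH3CN trans, OH trans, Br trans; CH3CN cis, OH cis, Br trans; CH3CN cis, OH trans, Br cis; CH3CN cis, OH cis, Br cis (chiral); CH3CN trans, OH cis, Br cis.
One of these lacks any improper symmetry element and so occurs as an enantiomeric pair, giving 5 + 1 = 6 stereoisomers in total.

6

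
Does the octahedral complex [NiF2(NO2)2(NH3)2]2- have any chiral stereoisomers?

yes

The six octahedral sites form three mutually perpendicular trans pairs.
There are 5 geometric isomers: F trans, NO2 trans, NH3 trans; F trans, NO2 cis, NH3 cis; F cis, NO2 trans, NH3 cis; F cis, NO2 cis, NH3 cis (chiral); F cis, NO2 cis, NH3 trans.
One of these lacks any improper symmetry element and so occurs as an enantiomeric pair, giving 5 + 1 = 6 stereoisomers in total.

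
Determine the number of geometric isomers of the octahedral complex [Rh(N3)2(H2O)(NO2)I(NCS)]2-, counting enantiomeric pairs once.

An octahedron has six vertices in three trans pairs; every non-trans pair is cis.
Systematic enumeration (placing each ligand type in turn and discarding arrangements equivalent by rotation or reflection) gives 9 geometric isomers.

9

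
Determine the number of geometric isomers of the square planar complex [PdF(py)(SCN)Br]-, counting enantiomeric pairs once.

In a square planar complex each vertex has one trans partner and two cis neighbours.
The distinct arrangements are (3 in all): (Br/SCN trans, F/py trans); (Br/py trans, F/SCN trans); (Br/F trans, SCN/py trans).

3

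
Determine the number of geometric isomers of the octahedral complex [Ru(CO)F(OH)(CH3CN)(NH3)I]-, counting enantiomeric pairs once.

In an octahedral complex each vertex has one trans partner and four cis neighbours.
Systematic enumeration (placing each ligand type in turn and discarding arrangements equivalent by rotation or reflection) gives 15 geometric isomers.

15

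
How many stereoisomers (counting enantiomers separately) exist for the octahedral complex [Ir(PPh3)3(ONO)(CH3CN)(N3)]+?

An octahedron has six vertices in three trans pairs; every non-trans pair is cis.
Working through the distinct placements yields 4 geometric isomers: PPh3 mer (3 arrangements); PPh3 fac (chiral).
One of these lacks any improper symmetry element and so occurs as an enantiomeric pair, giving 4 + 1 = 5 stereoisomers in total.

5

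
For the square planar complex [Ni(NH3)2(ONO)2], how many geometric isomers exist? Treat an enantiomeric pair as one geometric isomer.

2

Working through the distinct placements yields 2 geometric isomers: NH3 cis; NH3 trans.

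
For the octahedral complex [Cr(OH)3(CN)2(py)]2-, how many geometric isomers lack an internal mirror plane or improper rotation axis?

0

Systematic placement gives 3 geometric isomers: OH mer, CN trans; OH fac, CN cis; OH mer, CN cis.
Each arrangement has an internal mirror plane or centre of symmetry, so none is chiral.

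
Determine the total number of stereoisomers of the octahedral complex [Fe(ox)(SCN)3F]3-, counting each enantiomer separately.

2

Each ox is bidentate and must span two cis positions.
The distinct arrangements are (2 in all): SCN fac; SCN mer.
Each arrangement has an internal mirror plane or centre of symmetry, so none is chiral.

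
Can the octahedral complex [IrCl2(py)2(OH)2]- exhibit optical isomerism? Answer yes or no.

In an octahedral complex each vertex has one trans partner and four cis neighbours.
The distinct arrangements are (5 in all): Cl trans, py trans, OH trans; Cl trans, py cis, OH cis; Cl cis, py trans, OH cis; Cl cis, py cis, OH cis (chiral); Cl cis, py cis, OH trans.
One of these lacks any improper symmetry element and so occurs as an enantiomeric pair, giving 5 + 1 = 6 stereoisomers in total.

yes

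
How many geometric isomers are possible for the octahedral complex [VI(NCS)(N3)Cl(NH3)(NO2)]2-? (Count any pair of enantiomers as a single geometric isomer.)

15

The six octahedral sites form three mutually perpendicular trans pairs.
Placing the ligands in turn and identifying arrangements related by rotation or reflection leaves 15 distinct geometric isomers.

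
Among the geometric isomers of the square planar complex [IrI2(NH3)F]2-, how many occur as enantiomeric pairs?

0

Working through the distinct placements yields 2 geometric isomers: I cis; I trans.
Each arrangement has an internal mirror plane or centre of symmetry, so none is chiral.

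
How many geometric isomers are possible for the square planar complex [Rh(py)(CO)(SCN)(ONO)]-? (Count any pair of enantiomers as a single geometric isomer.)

In a square planar complex each vertex has one trans partner and two cis neighbours.
Systematic placement gives 3 geometric isomers: (CO/SCN trans, ONO/py trans); (CO/py trans, ONO/SCN trans); (CO/ONO trans, SCN/py trans).

3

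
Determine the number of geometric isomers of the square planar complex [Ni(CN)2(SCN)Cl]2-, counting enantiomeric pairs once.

2

A square has two trans pairs of vertices; adjacent vertices are cis.
The distinct arrangements are (2 in all): CN cis; CN trans.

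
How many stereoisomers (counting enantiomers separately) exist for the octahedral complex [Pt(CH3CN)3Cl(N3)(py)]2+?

5

Systematic placement gives 4 geometric isomers: CH3CN mer (3 arrangements); CH3CN fac (chiral).
One of these lacks any improper symmetry element and so occurs as an enantiomeric pair, giving 4 + 1 = 5 stereoisomers in total.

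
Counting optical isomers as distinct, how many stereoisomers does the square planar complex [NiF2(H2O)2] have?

2

In a square planar complex each vertex has one trans partner and two cis neighbours.
There are 2 geometric isomers: F cis; F trans.
Each arrangement has an internal mirror plane or centre of symmetry, so none is chiral.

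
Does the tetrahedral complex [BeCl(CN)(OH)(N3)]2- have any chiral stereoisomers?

In a tetrahedral complex all four positions are equivalent and every pair of ligands is adjacent — there is no cis/trans distinction.
Only one geometric arrangement is possible; it has no improper symmetry element, so it exists as a pair of enantiomers (2 stereoisomers).

yes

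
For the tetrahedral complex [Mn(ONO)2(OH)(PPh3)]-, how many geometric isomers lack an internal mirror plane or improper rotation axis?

Only one geometric arrangement is possible.

0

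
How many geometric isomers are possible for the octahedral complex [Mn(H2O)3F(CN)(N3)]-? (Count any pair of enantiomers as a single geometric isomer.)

4

In an octahedral complex each vertex has one trans partner and four cis neighbours.
Working through the distinct placements yields 4 geometric isomers: H2O mer (3 arrangements); H2O fac (chiral).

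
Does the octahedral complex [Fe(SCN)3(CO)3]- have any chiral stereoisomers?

no

The six octahedral sites form three mutually perpendicular trans pairs.
Systematic placement gives 2 geometric isomers: SCN mer; SCN fac.
Each arrangement has an internal mirror plane or centre of symmetry, so none is chiral.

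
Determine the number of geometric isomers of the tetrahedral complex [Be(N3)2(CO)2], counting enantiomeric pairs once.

In a tetrahedral complex all four positions are equivalent and every pair of ligands is adjacent — there is no cis/trans distinction.
Only one geometric arrangement is possible.

1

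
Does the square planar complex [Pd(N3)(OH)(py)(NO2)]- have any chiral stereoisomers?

A square has two trans pairs of vertices; adjacent vertices are cis.
The distinct arrangements are (3 in all): (N3/OH trans, NO2/py trans); (N3/py trans, NO2/OH trans); (N3/NO2 trans, OH/py trans).
Each arrangement has an internal mirror plane or centre of symmetry, so none is chiral.

no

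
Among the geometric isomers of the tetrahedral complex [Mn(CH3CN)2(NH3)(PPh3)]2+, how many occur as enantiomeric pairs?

All four vertices of a tetrahedron are equivalent and mutually adjacent, so cis/trans isomerism cannot arise.
Only one geometric arrangement is possible.

0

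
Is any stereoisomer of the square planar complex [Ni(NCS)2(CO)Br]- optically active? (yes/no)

no

A square has two trans pairs of vertices; adjacent vertices are cis.
There are 2 geometric isomers: NCS cis; NCS trans.
Each arrangement has an internal mirror plane or centre of symmetry, so none is chiral.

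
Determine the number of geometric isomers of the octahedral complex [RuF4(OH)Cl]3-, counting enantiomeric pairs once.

The six octahedral sites form three mutually perpendicular trans pairs.
Working through the distinct placements yields 2 geometric isomers: OH and Cl mutually cis; OH and Cl mutually trans.

2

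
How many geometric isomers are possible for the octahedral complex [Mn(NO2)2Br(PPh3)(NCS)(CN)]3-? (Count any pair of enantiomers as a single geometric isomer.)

The six octahedral sites form three mutually perpendicular trans pairs.
Systematic enumeration (placing each ligand type in turn and discarding arrangements equivalent by rotation or reflection) gives 9 geometric isomers.

9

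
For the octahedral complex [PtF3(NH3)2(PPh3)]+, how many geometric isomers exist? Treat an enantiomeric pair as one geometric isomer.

In an octahedral complex each vertex has one trans partner and four cis neighbours.
Systematic placement gives 3 geometric isomers: F mer, NH3 cis; F mer, NH3 trans; F fac, NH3 cis.

3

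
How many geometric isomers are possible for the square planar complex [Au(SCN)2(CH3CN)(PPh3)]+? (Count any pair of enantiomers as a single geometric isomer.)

2

A square has two trans pairs of vertices; adjacent vertices are cis.
There are 2 geometric isomers: SCN cis; SCN trans.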